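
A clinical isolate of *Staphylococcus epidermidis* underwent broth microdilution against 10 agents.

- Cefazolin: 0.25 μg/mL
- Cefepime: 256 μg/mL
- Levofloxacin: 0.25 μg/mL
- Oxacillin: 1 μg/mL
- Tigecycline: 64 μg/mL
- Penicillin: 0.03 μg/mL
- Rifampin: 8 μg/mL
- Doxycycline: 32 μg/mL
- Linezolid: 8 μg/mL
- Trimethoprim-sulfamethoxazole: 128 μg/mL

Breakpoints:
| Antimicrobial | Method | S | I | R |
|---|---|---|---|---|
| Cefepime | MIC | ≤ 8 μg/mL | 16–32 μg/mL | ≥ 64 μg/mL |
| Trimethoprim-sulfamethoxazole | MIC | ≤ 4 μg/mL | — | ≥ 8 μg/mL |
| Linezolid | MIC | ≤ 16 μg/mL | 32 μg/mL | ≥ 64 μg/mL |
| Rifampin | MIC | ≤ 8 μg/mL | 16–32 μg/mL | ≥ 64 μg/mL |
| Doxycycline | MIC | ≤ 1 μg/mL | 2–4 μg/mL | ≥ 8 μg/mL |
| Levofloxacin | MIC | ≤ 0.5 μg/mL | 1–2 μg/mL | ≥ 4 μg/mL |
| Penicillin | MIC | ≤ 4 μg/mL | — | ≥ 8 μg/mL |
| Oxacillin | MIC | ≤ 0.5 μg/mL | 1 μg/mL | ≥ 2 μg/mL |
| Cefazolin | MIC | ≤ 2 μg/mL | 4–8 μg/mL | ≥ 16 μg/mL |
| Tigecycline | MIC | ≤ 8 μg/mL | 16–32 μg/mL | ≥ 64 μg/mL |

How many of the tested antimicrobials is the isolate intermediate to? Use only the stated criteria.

Cefazolin 0.25 μg/mL: ≤ 2 μg/mL — susceptible
Cefepime 256 μg/mL: ≥ 64 μg/mL — resistant
Levofloxacin: 0.25 μg/mL is ≤ 0.5 μg/mL — susceptible
Oxacillin (1 μg/mL) = 1 μg/mL ⇒ Intermediate
Tigecycline: 64 μg/mL is ≥ 64 μg/mL → resistant
Penicillin (0.03 μg/mL) ≤ 4 μg/mL → Susceptible
Rifampin (8 μg/mL) ≤ 8 μg/mL → S
Doxycycline 32 μg/mL: ≥ 8 μg/mL → resistant
Linezolid: 8 μg/mL is ≤ 16 μg/mL → susceptible
Trimethoprim-sulfamethoxazole 128 μg/mL: ≥ 8 μg/mL — Resistant
Intermediate: 1

1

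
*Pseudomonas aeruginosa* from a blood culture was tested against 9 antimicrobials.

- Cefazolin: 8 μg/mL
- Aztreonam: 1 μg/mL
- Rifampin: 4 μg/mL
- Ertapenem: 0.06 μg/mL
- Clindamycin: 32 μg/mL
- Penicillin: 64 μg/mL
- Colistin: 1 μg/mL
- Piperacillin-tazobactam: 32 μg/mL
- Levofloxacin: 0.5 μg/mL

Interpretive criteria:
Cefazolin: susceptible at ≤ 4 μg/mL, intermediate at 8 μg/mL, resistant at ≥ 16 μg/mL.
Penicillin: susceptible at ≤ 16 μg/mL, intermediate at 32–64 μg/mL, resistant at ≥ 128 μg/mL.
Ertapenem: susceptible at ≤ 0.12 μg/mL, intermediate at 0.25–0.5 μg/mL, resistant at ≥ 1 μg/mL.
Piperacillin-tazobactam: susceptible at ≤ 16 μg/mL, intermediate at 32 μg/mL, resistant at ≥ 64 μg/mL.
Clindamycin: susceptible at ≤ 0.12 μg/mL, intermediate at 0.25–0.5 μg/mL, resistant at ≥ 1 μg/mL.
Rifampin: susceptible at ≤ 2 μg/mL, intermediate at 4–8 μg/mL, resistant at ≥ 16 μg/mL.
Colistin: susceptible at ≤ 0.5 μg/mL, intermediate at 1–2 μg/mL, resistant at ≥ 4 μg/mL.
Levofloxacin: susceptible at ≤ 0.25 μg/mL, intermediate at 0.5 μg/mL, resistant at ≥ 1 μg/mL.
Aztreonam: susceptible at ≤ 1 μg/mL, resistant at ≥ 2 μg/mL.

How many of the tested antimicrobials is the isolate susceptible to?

Cefazolin: 8 μg/mL is = 8 μg/mL — intermediate
Aztreonam 1 μg/mL: ≤ 1 μg/mL → Susceptible
Rifampin 4 μg/mL: in 4–8 μg/mL — intermediate
Ertapenem (0.06 μg/mL) ≤ 0.12 μg/mL → S
Clindamycin: 32 μg/mL is ≥ 1 μg/mL — resistant
Penicillin (64 μg/mL) in 32–64 μg/mL — I
Colistin (1 μg/mL) in 1–2 μg/mL — Intermediate
Piperacillin-tazobactam (32 μg/mL) = 32 μg/mL → Intermediate
Levofloxacin 0.5 μg/mL: = 0.5 μg/mL → Intermediate
Susceptible: 2

2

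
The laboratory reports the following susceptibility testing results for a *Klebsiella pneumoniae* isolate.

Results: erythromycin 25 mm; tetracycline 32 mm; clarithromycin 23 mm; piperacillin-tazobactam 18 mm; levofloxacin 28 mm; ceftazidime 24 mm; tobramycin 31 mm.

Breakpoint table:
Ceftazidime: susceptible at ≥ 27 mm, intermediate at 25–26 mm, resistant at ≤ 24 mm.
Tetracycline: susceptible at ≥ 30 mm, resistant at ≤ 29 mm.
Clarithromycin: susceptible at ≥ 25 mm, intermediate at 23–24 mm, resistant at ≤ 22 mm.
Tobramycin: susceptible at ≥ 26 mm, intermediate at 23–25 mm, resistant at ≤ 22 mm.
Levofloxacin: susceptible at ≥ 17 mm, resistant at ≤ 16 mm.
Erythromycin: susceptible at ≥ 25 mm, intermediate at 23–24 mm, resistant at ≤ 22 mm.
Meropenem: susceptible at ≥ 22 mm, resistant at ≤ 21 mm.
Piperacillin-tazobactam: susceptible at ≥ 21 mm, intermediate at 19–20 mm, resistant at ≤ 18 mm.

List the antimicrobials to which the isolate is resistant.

piperacillin-tazobactam, ceftazidime

Erythromycin (25 mm) ≥ 25 mm → susceptible
Tetracycline (32 mm) ≥ 30 mm ⇒ Susceptible
Clarithromycin: 23 mm is in 23–24 mm → intermediate
Piperacillin-tazobactam (18 mm) ≤ 18 mm ⇒ resistant
Levofloxacin (28 mm) ≥ 17 mm → S
Ceftazidime (24 mm) ≤ 24 mm → Resistant
Tobramycin 31 mm: ≥ 26 mm → Susceptible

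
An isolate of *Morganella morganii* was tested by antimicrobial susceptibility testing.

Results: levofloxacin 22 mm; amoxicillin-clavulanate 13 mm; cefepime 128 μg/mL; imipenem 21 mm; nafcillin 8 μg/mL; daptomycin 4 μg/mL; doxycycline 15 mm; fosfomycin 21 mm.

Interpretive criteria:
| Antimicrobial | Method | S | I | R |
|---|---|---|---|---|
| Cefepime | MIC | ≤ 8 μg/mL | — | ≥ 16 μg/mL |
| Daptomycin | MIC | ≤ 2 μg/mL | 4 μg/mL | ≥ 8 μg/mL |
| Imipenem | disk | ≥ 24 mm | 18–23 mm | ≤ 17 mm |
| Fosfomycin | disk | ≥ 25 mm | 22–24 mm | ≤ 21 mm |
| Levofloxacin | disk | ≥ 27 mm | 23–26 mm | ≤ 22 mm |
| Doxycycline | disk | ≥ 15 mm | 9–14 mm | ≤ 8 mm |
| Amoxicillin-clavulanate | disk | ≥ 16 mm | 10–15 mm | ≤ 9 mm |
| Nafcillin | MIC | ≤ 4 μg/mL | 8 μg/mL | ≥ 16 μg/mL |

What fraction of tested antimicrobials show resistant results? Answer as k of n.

Levofloxacin 22 mm: ≤ 22 mm ⇒ Resistant
Amoxicillin-clavulanate 13 mm: in 10–15 mm → I
Cefepime (128 μg/mL) ≥ 16 μg/mL ⇒ Resistant
Imipenem (21 mm) in 18–23 mm ⇒ intermediate
Nafcillin (8 μg/mL) = 8 μg/mL — I
Daptomycin: 4 μg/mL is = 4 μg/mL → intermediate
Doxycycline 15 mm: ≥ 15 mm ⇒ susceptible
Fosfomycin: 21 mm is ≤ 21 mm → Resistant
Resistant: 3/8

3 of 8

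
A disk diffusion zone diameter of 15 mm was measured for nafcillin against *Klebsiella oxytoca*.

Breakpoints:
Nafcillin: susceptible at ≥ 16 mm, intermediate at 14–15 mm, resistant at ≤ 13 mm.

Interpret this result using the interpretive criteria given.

Intermediate

Nafcillin (15 mm) in 14–15 mm — I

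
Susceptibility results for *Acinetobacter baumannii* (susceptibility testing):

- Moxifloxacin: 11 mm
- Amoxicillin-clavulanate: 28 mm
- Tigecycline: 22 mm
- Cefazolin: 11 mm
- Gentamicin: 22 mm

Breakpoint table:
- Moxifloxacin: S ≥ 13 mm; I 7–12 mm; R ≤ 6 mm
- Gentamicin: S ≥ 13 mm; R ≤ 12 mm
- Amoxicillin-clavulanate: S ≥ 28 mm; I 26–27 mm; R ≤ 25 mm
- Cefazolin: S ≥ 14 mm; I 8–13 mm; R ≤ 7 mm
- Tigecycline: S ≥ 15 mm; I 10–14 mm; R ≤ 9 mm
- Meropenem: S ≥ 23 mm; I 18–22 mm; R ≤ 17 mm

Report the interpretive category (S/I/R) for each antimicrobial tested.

Moxifloxacin (11 mm) in 7–12 mm ⇒ Intermediate
Amoxicillin-clavulanate (28 mm) ≥ 28 mm — Susceptible
Tigecycline 22 mm: ≥ 15 mm → S
Cefazolin 11 mm: in 8–13 mm — I
Gentamicin 22 mm: ≥ 13 mm ⇒ susceptible

I, S, S, I, S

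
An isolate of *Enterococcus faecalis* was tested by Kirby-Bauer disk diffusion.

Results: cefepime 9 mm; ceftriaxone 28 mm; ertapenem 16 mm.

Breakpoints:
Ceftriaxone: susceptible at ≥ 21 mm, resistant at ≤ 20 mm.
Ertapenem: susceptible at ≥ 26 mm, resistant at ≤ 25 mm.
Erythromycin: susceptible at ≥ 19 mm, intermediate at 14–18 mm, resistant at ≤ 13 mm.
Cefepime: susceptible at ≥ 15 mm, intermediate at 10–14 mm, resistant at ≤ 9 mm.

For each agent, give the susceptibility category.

R, S, R

Cefepime (9 mm) ≤ 9 mm → Resistant
Ceftriaxone 28 mm: ≥ 21 mm ⇒ susceptible
Ertapenem: 16 mm is ≤ 25 mm ⇒ Resistant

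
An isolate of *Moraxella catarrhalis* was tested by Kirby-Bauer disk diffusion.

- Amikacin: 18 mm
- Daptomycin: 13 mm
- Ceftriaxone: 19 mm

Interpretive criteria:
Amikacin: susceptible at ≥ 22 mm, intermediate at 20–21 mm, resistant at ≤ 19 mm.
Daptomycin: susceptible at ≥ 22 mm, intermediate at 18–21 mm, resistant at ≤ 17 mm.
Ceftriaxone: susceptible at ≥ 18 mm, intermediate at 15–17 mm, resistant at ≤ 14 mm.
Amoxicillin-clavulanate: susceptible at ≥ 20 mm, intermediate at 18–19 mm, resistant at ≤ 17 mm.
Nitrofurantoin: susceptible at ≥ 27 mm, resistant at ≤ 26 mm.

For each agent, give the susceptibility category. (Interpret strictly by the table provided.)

R, R, S

Amikacin: 18 mm is ≤ 19 mm — resistant
Daptomycin: 13 mm is ≤ 17 mm → resistant
Ceftriaxone (19 mm) ≥ 18 mm → S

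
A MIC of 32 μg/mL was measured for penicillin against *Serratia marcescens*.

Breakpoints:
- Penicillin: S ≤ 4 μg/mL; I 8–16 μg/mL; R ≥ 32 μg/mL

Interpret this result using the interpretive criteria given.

Penicillin 32 μg/mL: ≥ 32 μg/mL ⇒ Resistant

R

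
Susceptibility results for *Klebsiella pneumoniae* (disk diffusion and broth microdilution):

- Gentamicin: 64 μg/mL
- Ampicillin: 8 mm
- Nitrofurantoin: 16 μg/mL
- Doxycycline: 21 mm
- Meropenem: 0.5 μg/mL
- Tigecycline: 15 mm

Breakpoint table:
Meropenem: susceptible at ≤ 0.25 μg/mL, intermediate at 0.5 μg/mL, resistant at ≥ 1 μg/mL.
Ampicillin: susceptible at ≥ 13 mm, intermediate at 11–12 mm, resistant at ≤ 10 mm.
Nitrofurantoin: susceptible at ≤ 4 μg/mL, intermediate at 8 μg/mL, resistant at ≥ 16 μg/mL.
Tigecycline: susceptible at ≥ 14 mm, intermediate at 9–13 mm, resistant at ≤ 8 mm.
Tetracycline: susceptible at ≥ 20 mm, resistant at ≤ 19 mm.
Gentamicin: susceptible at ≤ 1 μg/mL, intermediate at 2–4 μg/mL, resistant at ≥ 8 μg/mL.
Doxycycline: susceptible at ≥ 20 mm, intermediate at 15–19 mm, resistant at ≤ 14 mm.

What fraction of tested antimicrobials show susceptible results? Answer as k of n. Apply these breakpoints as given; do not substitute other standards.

2 of 6

Gentamicin: 64 μg/mL is ≥ 8 μg/mL ⇒ Resistant
Ampicillin 8 mm: ≤ 10 mm → Resistant
Nitrofurantoin (16 μg/mL) ≥ 16 μg/mL — Resistant
Doxycycline: 21 mm is ≥ 20 mm → S
Meropenem 0.5 μg/mL: = 0.5 μg/mL — Intermediate
Tigecycline: 15 mm is ≥ 14 mm — susceptible
Susceptible: 2/6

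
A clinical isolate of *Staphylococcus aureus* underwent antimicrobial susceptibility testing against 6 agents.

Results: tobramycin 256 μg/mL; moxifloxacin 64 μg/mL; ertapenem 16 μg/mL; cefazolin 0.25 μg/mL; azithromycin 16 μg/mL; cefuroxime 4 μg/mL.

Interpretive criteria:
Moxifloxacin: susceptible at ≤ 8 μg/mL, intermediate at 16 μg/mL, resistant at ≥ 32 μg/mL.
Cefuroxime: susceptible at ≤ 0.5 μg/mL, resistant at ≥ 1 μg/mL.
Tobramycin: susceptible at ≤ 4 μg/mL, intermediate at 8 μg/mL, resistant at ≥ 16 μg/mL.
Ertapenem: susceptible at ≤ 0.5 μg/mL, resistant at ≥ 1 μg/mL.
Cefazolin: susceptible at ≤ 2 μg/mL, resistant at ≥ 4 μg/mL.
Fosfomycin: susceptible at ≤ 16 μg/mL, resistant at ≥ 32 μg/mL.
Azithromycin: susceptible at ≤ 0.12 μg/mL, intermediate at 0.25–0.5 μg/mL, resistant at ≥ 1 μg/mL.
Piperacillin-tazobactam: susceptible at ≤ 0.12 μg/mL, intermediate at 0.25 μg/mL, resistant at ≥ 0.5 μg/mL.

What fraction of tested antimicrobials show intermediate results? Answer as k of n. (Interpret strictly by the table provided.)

Tobramycin (256 μg/mL) ≥ 16 μg/mL — Resistant
Moxifloxacin 64 μg/mL: ≥ 32 μg/mL ⇒ resistant
Ertapenem 16 μg/mL: ≥ 1 μg/mL → R
Cefazolin: 0.25 μg/mL is ≤ 2 μg/mL → susceptible
Azithromycin: 16 μg/mL is ≥ 1 μg/mL — resistant
Cefuroxime (4 μg/mL) ≥ 1 μg/mL ⇒ Resistant
Intermediate: 0/6

0 of 6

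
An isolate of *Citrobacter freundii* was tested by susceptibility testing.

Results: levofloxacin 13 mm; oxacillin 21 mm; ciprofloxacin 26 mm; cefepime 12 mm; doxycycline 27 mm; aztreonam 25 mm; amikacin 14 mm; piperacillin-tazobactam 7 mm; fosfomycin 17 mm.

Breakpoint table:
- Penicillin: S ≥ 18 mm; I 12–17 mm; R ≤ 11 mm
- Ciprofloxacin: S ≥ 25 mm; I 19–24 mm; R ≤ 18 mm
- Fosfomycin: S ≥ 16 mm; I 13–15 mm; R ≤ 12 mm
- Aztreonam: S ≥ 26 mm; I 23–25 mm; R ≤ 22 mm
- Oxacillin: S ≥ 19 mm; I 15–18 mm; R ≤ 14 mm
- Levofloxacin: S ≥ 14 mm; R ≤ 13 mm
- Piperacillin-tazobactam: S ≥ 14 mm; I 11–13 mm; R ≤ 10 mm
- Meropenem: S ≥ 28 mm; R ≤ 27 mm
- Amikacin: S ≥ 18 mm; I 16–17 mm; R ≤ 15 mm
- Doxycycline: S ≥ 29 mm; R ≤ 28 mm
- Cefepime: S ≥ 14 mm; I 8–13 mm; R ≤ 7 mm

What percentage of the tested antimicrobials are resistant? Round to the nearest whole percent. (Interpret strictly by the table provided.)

44%

Levofloxacin: 13 mm is ≤ 13 mm ⇒ Resistant
Oxacillin 21 mm: ≥ 19 mm → susceptible
Ciprofloxacin: 26 mm is ≥ 25 mm → susceptible
Cefepime (12 mm) in 8–13 mm — Intermediate
Doxycycline: 27 mm is ≤ 28 mm — R
Aztreonam 25 mm: in 23–25 mm ⇒ Intermediate
Amikacin: 14 mm is ≤ 15 mm → resistant
Piperacillin-tazobactam (7 mm) ≤ 10 mm ⇒ resistant
Fosfomycin 17 mm: ≥ 16 mm ⇒ S
Resistant: 4/9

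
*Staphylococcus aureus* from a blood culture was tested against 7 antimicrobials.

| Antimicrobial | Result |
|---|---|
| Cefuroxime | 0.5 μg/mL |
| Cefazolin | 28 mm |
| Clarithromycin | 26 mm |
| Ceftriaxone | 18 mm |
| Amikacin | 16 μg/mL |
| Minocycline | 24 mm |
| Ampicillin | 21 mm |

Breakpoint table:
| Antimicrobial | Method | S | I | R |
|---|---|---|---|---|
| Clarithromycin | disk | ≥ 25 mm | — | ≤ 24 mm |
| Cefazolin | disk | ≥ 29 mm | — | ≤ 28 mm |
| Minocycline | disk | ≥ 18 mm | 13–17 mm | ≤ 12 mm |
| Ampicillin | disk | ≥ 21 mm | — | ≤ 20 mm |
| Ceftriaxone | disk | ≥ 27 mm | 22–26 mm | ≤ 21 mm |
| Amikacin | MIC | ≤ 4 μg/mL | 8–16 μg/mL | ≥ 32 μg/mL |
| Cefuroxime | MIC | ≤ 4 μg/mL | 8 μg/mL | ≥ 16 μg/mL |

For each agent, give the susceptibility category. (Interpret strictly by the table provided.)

Cefuroxime 0.5 μg/mL: ≤ 4 μg/mL → S
Cefazolin: 28 mm is ≤ 28 mm — resistant
Clarithromycin 26 mm: ≥ 25 mm ⇒ Susceptible
Ceftriaxone: 18 mm is ≤ 21 mm ⇒ Resistant
Amikacin (16 μg/mL) in 8–16 μg/mL ⇒ intermediate
Minocycline: 24 mm is ≥ 18 mm → Susceptible
Ampicillin: 21 mm is ≥ 21 mm → Susceptible

S, R, S, R, I, S, S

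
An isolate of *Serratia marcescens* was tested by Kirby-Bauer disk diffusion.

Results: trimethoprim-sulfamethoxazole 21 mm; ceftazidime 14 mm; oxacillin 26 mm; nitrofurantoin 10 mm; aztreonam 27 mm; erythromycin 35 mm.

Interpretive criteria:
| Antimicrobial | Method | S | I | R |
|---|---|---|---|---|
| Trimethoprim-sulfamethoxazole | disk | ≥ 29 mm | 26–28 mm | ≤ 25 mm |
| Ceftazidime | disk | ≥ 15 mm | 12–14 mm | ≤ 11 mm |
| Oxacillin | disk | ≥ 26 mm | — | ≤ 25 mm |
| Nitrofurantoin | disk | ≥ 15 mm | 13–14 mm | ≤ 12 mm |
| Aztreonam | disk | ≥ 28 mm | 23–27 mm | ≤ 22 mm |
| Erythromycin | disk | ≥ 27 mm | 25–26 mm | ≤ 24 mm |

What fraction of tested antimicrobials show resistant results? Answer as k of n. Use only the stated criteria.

2 of 6

Trimethoprim-sulfamethoxazole (21 mm) ≤ 25 mm ⇒ R
Ceftazidime 14 mm: in 12–14 mm — Intermediate
Oxacillin (26 mm) ≥ 26 mm ⇒ Susceptible
Nitrofurantoin: 10 mm is ≤ 12 mm → resistant
Aztreonam 27 mm: in 23–27 mm — I
Erythromycin: 35 mm is ≥ 27 mm → susceptible
Resistant: 2/6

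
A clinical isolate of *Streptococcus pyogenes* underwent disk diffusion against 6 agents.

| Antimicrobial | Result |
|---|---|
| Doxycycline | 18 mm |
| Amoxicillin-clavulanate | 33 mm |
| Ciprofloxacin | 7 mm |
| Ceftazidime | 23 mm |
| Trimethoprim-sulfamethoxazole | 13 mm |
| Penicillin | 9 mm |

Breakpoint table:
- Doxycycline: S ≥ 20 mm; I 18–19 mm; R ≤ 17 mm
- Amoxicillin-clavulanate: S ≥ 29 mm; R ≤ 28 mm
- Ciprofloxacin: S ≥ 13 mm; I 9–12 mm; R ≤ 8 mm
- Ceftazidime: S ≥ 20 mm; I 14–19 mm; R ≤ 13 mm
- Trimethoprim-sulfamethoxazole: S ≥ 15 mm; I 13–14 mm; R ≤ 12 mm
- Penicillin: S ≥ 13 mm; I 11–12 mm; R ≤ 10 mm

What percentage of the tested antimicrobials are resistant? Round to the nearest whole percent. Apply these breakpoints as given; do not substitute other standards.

Doxycycline: 18 mm is in 18–19 mm — I
Amoxicillin-clavulanate 33 mm: ≥ 29 mm → S
Ciprofloxacin: 7 mm is ≤ 8 mm ⇒ Resistant
Ceftazidime: 23 mm is ≥ 20 mm ⇒ susceptible
Trimethoprim-sulfamethoxazole (13 mm) in 13–14 mm → intermediate
Penicillin (9 mm) ≤ 10 mm → Resistant
Resistant: 2/6

33%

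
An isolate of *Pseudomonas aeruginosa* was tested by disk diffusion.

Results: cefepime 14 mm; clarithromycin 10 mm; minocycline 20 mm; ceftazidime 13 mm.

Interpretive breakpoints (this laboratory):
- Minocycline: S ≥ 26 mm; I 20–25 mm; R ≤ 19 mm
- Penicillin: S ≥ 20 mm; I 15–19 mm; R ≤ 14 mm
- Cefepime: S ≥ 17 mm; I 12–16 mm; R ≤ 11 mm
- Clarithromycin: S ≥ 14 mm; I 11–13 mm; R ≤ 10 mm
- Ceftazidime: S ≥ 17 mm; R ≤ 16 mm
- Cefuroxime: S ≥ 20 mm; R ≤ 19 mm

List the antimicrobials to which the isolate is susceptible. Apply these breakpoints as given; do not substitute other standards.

Cefepime: 14 mm is in 12–16 mm — I
Clarithromycin (10 mm) ≤ 10 mm ⇒ resistant
Minocycline (20 mm) in 20–25 mm → I
Ceftazidime: 13 mm is ≤ 16 mm → Resistant

none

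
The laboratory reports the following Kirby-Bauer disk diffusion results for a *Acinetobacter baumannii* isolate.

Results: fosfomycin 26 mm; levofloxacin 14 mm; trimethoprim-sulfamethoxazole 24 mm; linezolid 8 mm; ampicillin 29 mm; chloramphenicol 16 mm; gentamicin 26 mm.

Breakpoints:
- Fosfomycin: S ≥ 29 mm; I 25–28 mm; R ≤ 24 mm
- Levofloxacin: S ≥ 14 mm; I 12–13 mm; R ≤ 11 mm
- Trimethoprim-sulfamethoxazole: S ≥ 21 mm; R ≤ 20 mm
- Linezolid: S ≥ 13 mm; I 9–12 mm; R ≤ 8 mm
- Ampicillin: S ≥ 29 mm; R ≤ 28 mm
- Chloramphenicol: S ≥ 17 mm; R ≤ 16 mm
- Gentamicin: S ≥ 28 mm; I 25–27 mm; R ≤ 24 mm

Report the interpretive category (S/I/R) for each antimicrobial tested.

I, S, S, R, S, R, I

Fosfomycin: 26 mm is in 25–28 mm — intermediate
Levofloxacin (14 mm) ≥ 14 mm → susceptible
Trimethoprim-sulfamethoxazole: 24 mm is ≥ 21 mm ⇒ Susceptible
Linezolid 8 mm: ≤ 8 mm — Resistant
Ampicillin 29 mm: ≥ 29 mm — susceptible
Chloramphenicol 16 mm: ≤ 16 mm → resistant
Gentamicin: 26 mm is in 25–27 mm → I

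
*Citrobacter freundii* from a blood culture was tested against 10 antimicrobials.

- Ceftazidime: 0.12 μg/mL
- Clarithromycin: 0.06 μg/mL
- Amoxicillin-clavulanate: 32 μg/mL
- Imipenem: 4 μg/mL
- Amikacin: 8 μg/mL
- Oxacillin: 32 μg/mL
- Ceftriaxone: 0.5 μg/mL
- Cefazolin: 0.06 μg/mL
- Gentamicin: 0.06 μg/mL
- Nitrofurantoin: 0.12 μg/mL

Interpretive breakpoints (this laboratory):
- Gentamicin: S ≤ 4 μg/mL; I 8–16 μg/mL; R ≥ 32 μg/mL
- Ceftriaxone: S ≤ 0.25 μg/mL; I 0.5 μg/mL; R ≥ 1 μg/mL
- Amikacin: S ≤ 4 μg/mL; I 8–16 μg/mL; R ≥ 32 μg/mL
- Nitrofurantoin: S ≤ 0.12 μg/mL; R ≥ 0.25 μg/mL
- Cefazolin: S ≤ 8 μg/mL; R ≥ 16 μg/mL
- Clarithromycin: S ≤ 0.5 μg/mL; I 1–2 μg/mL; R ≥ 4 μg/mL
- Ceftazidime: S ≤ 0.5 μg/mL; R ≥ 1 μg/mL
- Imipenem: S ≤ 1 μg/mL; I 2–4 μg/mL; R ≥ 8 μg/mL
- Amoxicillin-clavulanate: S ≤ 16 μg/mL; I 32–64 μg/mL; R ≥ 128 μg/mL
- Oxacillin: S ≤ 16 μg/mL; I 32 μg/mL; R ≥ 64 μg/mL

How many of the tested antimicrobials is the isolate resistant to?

Ceftazidime (0.12 μg/mL) ≤ 0.5 μg/mL → susceptible
Clarithromycin 0.06 μg/mL: ≤ 0.5 μg/mL → susceptible
Amoxicillin-clavulanate: 32 μg/mL is in 32–64 μg/mL → Intermediate
Imipenem (4 μg/mL) in 2–4 μg/mL — I
Amikacin: 8 μg/mL is in 8–16 μg/mL ⇒ intermediate
Oxacillin (32 μg/mL) = 32 μg/mL ⇒ I
Ceftriaxone (0.5 μg/mL) = 0.5 μg/mL ⇒ Intermediate
Cefazolin: 0.06 μg/mL is ≤ 8 μg/mL ⇒ susceptible
Gentamicin 0.06 μg/mL: ≤ 4 μg/mL → susceptible
Nitrofurantoin (0.12 μg/mL) ≤ 0.12 μg/mL ⇒ susceptible
Resistant: 0

0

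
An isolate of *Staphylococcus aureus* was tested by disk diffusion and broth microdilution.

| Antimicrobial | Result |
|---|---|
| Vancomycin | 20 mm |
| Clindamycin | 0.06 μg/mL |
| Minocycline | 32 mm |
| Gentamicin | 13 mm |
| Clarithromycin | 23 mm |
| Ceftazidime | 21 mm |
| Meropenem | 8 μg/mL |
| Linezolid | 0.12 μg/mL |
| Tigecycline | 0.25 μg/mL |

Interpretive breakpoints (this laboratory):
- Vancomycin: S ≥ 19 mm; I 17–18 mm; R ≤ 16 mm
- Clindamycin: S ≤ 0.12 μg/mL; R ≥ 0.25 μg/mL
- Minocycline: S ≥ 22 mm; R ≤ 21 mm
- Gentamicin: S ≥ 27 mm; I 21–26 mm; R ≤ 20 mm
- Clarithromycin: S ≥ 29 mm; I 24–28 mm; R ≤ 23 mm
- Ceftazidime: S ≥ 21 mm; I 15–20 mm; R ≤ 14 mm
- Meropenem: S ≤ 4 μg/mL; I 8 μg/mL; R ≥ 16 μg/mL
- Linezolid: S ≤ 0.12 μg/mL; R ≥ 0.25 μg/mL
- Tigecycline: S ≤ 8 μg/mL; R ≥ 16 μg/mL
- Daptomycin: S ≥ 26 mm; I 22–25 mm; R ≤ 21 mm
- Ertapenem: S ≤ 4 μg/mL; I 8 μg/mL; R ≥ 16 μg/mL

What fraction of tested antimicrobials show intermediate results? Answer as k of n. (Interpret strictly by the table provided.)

1 of 9

Vancomycin 20 mm: ≥ 19 mm — susceptible
Clindamycin: 0.06 μg/mL is ≤ 0.12 μg/mL — susceptible
Minocycline 32 mm: ≥ 22 mm — S
Gentamicin 13 mm: ≤ 20 mm — resistant
Clarithromycin: 23 mm is ≤ 23 mm → Resistant
Ceftazidime 21 mm: ≥ 21 mm → S
Meropenem 8 μg/mL: = 8 μg/mL — Intermediate
Linezolid: 0.12 μg/mL is ≤ 0.12 μg/mL — S
Tigecycline 0.25 μg/mL: ≤ 8 μg/mL ⇒ susceptible
Intermediate: 1/9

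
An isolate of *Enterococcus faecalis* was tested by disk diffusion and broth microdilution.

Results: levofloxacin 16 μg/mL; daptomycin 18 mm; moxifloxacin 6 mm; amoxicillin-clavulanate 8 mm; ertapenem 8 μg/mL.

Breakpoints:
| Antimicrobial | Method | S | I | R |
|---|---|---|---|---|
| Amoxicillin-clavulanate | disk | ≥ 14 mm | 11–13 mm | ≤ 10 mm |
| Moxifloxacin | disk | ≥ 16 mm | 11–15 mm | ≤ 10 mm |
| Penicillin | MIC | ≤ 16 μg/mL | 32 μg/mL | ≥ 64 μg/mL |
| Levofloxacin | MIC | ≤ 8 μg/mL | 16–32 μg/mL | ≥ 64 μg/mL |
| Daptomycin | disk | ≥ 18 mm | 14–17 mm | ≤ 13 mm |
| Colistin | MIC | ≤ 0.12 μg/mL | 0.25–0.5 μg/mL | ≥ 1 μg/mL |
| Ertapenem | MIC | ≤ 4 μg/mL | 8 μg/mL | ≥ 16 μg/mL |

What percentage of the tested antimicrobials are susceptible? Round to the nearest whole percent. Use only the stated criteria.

20%

Levofloxacin (16 μg/mL) in 16–32 μg/mL → Intermediate
Daptomycin 18 mm: ≥ 18 mm ⇒ susceptible
Moxifloxacin (6 mm) ≤ 10 mm — R
Amoxicillin-clavulanate (8 mm) ≤ 10 mm — R
Ertapenem (8 μg/mL) = 8 μg/mL ⇒ I
Susceptible: 1/5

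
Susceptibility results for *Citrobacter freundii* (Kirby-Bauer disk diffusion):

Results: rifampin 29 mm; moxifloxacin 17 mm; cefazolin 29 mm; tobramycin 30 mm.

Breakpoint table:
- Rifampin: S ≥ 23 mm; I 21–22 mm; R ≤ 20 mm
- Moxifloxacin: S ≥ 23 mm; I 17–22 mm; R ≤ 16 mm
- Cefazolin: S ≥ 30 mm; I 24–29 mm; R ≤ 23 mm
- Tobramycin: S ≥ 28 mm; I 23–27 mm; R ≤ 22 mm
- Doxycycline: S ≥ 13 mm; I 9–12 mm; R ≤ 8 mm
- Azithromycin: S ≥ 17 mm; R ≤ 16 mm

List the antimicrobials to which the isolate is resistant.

none

Rifampin: 29 mm is ≥ 23 mm ⇒ Susceptible
Moxifloxacin: 17 mm is in 17–22 mm — Intermediate
Cefazolin (29 mm) in 24–29 mm ⇒ intermediate
Tobramycin: 30 mm is ≥ 28 mm ⇒ S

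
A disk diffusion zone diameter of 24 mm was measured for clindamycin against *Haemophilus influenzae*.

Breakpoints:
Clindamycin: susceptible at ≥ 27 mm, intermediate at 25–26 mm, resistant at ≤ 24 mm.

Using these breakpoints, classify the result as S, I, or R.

Clindamycin 24 mm: ≤ 24 mm ⇒ R

R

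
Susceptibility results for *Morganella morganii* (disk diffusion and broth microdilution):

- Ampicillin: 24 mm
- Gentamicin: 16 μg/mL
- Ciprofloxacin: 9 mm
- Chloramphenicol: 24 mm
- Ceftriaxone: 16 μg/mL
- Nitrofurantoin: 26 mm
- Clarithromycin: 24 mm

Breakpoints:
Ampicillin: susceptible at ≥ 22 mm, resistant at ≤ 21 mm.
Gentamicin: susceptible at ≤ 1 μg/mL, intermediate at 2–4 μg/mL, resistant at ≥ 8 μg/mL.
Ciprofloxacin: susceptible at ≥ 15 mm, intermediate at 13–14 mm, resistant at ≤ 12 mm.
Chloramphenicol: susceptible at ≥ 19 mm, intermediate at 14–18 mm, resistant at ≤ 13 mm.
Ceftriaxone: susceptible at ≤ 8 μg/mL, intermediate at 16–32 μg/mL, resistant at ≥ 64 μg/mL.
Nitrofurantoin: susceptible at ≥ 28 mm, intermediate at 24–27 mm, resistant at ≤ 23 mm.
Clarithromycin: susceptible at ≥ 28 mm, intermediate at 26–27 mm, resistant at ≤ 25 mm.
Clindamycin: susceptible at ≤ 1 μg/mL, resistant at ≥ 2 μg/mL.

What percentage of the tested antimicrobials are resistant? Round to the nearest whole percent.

Ampicillin (24 mm) ≥ 22 mm ⇒ susceptible
Gentamicin: 16 μg/mL is ≥ 8 μg/mL — R
Ciprofloxacin (9 mm) ≤ 12 mm — resistant
Chloramphenicol 24 mm: ≥ 19 mm ⇒ Susceptible
Ceftriaxone (16 μg/mL) in 16–32 μg/mL ⇒ Intermediate
Nitrofurantoin 26 mm: in 24–27 mm — Intermediate
Clarithromycin: 24 mm is ≤ 25 mm → Resistant
Resistant: 3/7

43%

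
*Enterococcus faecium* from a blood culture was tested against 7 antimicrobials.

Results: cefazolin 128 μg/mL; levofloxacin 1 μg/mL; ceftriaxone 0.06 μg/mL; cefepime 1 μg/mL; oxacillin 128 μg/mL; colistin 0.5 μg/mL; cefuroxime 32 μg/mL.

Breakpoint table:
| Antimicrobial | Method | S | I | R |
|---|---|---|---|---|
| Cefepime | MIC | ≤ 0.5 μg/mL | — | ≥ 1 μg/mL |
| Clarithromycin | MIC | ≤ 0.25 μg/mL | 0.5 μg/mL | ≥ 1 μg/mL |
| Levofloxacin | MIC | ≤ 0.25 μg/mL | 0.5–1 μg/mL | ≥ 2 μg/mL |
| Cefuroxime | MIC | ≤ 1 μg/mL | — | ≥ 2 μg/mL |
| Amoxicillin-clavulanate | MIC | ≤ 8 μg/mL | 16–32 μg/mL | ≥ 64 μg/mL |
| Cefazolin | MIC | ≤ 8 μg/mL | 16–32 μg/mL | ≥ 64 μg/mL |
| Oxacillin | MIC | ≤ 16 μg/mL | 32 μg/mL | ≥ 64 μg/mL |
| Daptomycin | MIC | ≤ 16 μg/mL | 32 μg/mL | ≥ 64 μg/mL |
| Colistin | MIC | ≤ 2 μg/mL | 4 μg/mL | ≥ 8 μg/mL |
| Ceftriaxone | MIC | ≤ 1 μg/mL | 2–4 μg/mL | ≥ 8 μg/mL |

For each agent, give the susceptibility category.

R, I, S, R, R, S, R

Cefazolin 128 μg/mL: ≥ 64 μg/mL → Resistant
Levofloxacin 1 μg/mL: in 0.5–1 μg/mL — Intermediate
Ceftriaxone (0.06 μg/mL) ≤ 1 μg/mL — Susceptible
Cefepime 1 μg/mL: ≥ 1 μg/mL → R
Oxacillin 128 μg/mL: ≥ 64 μg/mL → Resistant
Colistin 0.5 μg/mL: ≤ 2 μg/mL ⇒ Susceptible
Cefuroxime 32 μg/mL: ≥ 2 μg/mL ⇒ R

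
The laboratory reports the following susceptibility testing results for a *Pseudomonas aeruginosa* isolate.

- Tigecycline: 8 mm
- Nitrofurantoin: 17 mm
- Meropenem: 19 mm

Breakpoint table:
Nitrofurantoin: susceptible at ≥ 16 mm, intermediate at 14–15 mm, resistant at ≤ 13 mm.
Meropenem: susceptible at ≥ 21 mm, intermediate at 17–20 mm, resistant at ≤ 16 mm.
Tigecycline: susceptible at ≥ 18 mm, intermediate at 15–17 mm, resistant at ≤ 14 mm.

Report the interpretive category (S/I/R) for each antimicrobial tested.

Tigecycline: 8 mm is ≤ 14 mm — R
Nitrofurantoin (17 mm) ≥ 16 mm → susceptible
Meropenem: 19 mm is in 17–20 mm ⇒ intermediate

R, S, I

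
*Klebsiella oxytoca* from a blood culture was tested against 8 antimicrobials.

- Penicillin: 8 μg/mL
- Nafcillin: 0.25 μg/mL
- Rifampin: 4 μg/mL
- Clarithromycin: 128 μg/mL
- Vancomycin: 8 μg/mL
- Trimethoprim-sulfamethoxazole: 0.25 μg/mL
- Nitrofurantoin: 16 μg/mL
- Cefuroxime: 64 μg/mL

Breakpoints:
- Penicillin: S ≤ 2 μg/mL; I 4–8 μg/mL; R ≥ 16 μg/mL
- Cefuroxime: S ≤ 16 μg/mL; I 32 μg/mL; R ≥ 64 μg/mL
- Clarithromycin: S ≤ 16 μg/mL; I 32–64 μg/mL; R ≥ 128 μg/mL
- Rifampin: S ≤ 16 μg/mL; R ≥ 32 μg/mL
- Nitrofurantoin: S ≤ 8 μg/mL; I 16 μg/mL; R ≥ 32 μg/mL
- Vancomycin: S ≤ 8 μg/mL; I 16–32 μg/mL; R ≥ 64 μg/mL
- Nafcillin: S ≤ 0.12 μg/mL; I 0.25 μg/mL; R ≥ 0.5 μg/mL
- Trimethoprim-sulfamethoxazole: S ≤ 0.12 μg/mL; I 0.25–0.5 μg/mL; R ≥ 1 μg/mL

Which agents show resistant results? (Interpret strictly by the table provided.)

clarithromycin, cefuroxime

Penicillin: 8 μg/mL is in 4–8 μg/mL — I
Nafcillin 0.25 μg/mL: = 0.25 μg/mL — Intermediate
Rifampin: 4 μg/mL is ≤ 16 μg/mL ⇒ S
Clarithromycin 128 μg/mL: ≥ 128 μg/mL ⇒ Resistant
Vancomycin 8 μg/mL: ≤ 8 μg/mL → Susceptible
Trimethoprim-sulfamethoxazole (0.25 μg/mL) in 0.25–0.5 μg/mL → intermediate
Nitrofurantoin 16 μg/mL: = 16 μg/mL — I
Cefuroxime (64 μg/mL) ≥ 64 μg/mL — R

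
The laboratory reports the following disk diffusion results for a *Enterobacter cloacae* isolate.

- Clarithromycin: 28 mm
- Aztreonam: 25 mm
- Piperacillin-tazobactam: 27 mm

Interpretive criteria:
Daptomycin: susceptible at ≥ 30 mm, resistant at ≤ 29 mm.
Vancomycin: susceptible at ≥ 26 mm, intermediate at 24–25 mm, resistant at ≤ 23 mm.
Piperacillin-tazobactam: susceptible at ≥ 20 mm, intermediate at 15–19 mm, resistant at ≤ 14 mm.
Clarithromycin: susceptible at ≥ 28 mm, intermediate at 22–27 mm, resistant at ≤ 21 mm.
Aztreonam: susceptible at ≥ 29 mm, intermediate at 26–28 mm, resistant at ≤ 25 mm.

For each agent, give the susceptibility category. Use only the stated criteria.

Clarithromycin 28 mm: ≥ 28 mm → S
Aztreonam 25 mm: ≤ 25 mm — resistant
Piperacillin-tazobactam: 27 mm is ≥ 20 mm → S

S, R, S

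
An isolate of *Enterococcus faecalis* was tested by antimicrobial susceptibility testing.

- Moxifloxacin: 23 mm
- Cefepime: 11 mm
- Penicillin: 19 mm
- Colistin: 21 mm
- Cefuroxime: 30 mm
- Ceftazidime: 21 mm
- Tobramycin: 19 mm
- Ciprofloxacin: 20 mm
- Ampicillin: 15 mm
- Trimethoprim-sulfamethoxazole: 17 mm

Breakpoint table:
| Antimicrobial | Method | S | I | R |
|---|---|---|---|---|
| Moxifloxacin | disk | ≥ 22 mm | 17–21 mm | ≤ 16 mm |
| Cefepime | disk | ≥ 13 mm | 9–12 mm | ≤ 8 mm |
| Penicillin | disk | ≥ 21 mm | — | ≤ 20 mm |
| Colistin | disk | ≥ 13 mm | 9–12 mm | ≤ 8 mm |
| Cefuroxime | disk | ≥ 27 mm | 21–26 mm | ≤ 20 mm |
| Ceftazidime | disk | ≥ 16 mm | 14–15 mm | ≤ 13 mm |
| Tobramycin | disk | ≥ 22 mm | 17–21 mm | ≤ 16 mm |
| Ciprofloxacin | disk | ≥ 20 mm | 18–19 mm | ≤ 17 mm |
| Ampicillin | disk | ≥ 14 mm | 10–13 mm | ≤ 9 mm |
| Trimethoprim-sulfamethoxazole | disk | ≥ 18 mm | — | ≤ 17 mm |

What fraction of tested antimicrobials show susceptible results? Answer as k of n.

Moxifloxacin: 23 mm is ≥ 22 mm ⇒ Susceptible
Cefepime: 11 mm is in 9–12 mm → intermediate
Penicillin 19 mm: ≤ 20 mm — resistant
Colistin 21 mm: ≥ 13 mm → S
Cefuroxime 30 mm: ≥ 27 mm ⇒ Susceptible
Ceftazidime (21 mm) ≥ 16 mm ⇒ S
Tobramycin (19 mm) in 17–21 mm ⇒ I
Ciprofloxacin 20 mm: ≥ 20 mm — Susceptible
Ampicillin 15 mm: ≥ 14 mm — susceptible
Trimethoprim-sulfamethoxazole 17 mm: ≤ 17 mm → R
Susceptible: 6/10

6 of 10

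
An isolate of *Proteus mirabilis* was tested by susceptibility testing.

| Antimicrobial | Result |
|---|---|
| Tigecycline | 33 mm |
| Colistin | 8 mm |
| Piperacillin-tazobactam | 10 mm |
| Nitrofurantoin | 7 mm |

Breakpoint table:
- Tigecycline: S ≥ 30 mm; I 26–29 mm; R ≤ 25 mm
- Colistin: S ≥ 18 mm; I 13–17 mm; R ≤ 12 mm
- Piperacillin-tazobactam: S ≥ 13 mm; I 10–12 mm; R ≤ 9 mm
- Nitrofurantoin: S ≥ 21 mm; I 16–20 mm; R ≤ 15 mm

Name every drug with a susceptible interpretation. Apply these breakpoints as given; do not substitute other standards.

Tigecycline 33 mm: ≥ 30 mm — susceptible
Colistin: 8 mm is ≤ 12 mm — Resistant
Piperacillin-tazobactam 10 mm: in 10–12 mm ⇒ intermediate
Nitrofurantoin 7 mm: ≤ 15 mm ⇒ resistant

tigecycline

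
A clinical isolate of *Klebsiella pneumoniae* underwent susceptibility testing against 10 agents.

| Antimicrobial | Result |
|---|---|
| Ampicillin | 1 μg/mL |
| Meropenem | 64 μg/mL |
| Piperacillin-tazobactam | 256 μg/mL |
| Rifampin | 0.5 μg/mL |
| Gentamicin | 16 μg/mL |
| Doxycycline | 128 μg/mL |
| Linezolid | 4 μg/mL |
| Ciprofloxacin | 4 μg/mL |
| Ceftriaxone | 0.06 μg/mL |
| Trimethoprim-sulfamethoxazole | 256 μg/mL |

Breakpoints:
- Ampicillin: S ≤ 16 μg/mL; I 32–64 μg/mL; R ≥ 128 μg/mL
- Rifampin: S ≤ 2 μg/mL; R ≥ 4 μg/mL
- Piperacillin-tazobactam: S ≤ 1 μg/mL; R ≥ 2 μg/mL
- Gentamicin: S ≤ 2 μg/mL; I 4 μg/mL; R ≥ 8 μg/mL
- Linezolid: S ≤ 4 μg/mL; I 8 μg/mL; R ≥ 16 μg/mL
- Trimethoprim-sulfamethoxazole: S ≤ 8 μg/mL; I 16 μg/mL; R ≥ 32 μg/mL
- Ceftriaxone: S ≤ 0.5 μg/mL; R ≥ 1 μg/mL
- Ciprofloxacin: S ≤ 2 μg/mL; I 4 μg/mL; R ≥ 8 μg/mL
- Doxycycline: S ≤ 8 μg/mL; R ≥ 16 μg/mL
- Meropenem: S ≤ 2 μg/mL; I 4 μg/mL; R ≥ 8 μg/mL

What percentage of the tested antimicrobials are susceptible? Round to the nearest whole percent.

40%

Ampicillin 1 μg/mL: ≤ 16 μg/mL ⇒ S
Meropenem (64 μg/mL) ≥ 8 μg/mL ⇒ Resistant
Piperacillin-tazobactam 256 μg/mL: ≥ 2 μg/mL → Resistant
Rifampin (0.5 μg/mL) ≤ 2 μg/mL → susceptible
Gentamicin 16 μg/mL: ≥ 8 μg/mL ⇒ Resistant
Doxycycline: 128 μg/mL is ≥ 16 μg/mL — Resistant
Linezolid (4 μg/mL) ≤ 4 μg/mL ⇒ S
Ciprofloxacin: 4 μg/mL is = 4 μg/mL ⇒ intermediate
Ceftriaxone: 0.06 μg/mL is ≤ 0.5 μg/mL → S
Trimethoprim-sulfamethoxazole 256 μg/mL: ≥ 32 μg/mL → resistant
Susceptible: 4/10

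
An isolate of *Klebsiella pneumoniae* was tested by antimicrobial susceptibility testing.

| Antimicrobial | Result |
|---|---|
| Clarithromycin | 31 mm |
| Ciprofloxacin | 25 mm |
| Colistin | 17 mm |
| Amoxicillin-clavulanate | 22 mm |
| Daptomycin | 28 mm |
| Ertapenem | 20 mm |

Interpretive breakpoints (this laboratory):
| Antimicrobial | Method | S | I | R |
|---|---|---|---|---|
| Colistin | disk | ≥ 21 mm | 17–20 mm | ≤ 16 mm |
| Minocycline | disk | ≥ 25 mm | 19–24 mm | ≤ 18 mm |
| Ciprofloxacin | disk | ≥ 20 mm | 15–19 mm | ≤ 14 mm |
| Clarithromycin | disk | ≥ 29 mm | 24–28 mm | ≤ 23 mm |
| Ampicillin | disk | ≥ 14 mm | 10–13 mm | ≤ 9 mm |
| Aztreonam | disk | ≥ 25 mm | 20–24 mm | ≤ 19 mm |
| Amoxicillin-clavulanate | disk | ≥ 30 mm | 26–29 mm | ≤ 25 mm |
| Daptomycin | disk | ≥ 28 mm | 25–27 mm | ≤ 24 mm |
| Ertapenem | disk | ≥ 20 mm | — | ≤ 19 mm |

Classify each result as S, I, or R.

Clarithromycin: 31 mm is ≥ 29 mm → S
Ciprofloxacin: 25 mm is ≥ 20 mm → susceptible
Colistin: 17 mm is in 17–20 mm ⇒ Intermediate
Amoxicillin-clavulanate (22 mm) ≤ 25 mm — R
Daptomycin: 28 mm is ≥ 28 mm → S
Ertapenem 20 mm: ≥ 20 mm ⇒ susceptible

S, S, I, R, S, S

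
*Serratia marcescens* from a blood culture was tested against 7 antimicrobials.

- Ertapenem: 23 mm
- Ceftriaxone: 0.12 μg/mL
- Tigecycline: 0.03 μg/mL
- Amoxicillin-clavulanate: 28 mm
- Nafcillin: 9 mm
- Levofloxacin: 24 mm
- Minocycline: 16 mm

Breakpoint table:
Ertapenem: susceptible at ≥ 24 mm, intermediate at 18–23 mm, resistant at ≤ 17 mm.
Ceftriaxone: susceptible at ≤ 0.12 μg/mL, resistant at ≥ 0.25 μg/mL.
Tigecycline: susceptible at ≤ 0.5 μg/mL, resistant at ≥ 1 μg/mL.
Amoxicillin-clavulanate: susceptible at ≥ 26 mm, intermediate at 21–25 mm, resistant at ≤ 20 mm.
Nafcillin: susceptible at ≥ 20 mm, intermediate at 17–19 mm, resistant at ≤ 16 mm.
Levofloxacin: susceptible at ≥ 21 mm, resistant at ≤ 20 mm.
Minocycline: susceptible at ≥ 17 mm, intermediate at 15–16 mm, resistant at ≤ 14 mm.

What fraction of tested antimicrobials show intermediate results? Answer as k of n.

Ertapenem (23 mm) in 18–23 mm → I
Ceftriaxone 0.12 μg/mL: ≤ 0.12 μg/mL — susceptible
Tigecycline: 0.03 μg/mL is ≤ 0.5 μg/mL — susceptible
Amoxicillin-clavulanate 28 mm: ≥ 26 mm → Susceptible
Nafcillin: 9 mm is ≤ 16 mm ⇒ Resistant
Levofloxacin: 24 mm is ≥ 21 mm — S
Minocycline 16 mm: in 15–16 mm — intermediate
Intermediate: 2/7

2 of 7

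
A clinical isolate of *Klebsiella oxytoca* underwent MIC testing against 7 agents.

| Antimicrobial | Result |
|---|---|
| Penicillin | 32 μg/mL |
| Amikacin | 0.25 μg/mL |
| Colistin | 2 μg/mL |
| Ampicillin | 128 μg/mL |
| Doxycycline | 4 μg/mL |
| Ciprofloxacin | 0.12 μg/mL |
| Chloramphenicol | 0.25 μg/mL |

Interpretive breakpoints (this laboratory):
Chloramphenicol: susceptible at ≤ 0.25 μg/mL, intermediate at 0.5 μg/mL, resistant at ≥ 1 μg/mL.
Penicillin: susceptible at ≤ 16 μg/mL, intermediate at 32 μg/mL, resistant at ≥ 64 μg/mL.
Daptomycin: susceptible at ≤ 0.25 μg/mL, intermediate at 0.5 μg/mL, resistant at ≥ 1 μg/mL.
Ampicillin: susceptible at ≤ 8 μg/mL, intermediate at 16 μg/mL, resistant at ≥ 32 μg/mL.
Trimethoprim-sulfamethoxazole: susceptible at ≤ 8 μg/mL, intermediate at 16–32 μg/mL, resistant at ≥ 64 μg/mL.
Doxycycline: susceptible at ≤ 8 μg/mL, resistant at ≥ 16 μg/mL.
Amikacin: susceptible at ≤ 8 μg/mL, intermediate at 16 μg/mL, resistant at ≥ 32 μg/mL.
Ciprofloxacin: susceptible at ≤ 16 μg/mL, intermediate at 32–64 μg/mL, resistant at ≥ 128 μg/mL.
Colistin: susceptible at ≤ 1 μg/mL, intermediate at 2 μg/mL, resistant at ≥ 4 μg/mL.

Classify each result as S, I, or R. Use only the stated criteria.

I, S, I, R, S, S, S

Penicillin 32 μg/mL: = 32 μg/mL — I
Amikacin: 0.25 μg/mL is ≤ 8 μg/mL ⇒ Susceptible
Colistin (2 μg/mL) = 2 μg/mL → intermediate
Ampicillin: 128 μg/mL is ≥ 32 μg/mL → resistant
Doxycycline (4 μg/mL) ≤ 8 μg/mL → S
Ciprofloxacin 0.12 μg/mL: ≤ 16 μg/mL → susceptible
Chloramphenicol 0.25 μg/mL: ≤ 0.25 μg/mL ⇒ S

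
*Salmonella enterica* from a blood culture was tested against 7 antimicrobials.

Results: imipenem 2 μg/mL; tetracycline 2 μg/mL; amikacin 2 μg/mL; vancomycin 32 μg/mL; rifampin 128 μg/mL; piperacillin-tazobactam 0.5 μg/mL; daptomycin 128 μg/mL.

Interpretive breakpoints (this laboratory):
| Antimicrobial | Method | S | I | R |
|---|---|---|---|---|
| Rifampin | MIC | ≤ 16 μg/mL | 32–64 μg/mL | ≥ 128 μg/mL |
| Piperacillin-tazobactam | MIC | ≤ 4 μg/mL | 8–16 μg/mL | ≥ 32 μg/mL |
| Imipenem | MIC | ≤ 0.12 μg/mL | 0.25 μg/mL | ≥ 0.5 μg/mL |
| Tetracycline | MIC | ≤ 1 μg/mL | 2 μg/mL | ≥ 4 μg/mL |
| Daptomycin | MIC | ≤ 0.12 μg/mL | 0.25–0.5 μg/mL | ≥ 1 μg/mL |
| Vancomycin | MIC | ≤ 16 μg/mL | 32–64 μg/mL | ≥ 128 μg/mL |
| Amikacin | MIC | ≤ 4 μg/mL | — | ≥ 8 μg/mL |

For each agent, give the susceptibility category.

R, I, S, I, R, S, R

Imipenem 2 μg/mL: ≥ 0.5 μg/mL → R
Tetracycline 2 μg/mL: = 2 μg/mL → I
Amikacin: 2 μg/mL is ≤ 4 μg/mL ⇒ Susceptible
Vancomycin (32 μg/mL) in 32–64 μg/mL ⇒ I
Rifampin: 128 μg/mL is ≥ 128 μg/mL — R
Piperacillin-tazobactam: 0.5 μg/mL is ≤ 4 μg/mL ⇒ susceptible
Daptomycin (128 μg/mL) ≥ 1 μg/mL — Resistant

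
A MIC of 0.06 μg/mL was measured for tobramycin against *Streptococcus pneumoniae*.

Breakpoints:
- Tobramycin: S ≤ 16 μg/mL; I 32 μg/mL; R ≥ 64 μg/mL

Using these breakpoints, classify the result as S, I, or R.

S

Tobramycin (0.06 μg/mL) ≤ 16 μg/mL → Susceptible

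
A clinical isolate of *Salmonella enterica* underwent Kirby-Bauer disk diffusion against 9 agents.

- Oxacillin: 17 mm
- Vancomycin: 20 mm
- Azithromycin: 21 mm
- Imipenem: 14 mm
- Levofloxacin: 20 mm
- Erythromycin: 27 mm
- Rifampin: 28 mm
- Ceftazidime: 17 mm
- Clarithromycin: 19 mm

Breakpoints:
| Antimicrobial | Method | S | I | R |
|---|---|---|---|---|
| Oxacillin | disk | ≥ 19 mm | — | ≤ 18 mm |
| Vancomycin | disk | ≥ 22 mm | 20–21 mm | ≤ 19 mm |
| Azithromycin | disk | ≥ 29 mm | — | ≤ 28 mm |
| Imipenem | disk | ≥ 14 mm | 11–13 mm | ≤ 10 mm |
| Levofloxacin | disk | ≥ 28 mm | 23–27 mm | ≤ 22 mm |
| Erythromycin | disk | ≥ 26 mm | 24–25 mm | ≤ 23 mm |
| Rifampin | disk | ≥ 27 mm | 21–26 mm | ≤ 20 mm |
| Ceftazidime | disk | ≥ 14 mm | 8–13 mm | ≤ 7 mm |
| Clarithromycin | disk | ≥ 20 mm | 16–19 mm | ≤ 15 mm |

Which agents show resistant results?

Oxacillin (17 mm) ≤ 18 mm — resistant
Vancomycin 20 mm: in 20–21 mm → I
Azithromycin: 21 mm is ≤ 28 mm → R
Imipenem 14 mm: ≥ 14 mm — S
Levofloxacin (20 mm) ≤ 22 mm → Resistant
Erythromycin 27 mm: ≥ 26 mm → susceptible
Rifampin: 28 mm is ≥ 27 mm ⇒ susceptible
Ceftazidime 17 mm: ≥ 14 mm — susceptible
Clarithromycin 19 mm: in 16–19 mm — I

oxacillin, azithromycin, levofloxacin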